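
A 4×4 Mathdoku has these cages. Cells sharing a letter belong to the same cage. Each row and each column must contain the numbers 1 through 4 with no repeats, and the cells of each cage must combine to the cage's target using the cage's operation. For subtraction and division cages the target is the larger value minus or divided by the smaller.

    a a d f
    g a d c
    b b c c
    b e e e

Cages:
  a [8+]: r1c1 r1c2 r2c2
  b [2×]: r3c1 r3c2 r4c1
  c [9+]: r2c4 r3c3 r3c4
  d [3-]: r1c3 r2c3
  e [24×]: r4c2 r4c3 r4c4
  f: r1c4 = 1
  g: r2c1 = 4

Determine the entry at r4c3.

F is a freebie, which forces r1c4 = 1.
G is a freebie; hence r2c1 = 4.
Row 2 now contains 4, leaving r2c3 = 1.
The 3 cells of cage b must have product 2, leaving r3c1 = 2.
Cage b has product 2, leaving r3c2 = 1.
Cage b needs product 2; hence r4c1 = 1.
Column 1 now contains 2, which forces r1c1 = 3.
Cage a has sum 8, which forces r1c2 = 2.
1 is placed in row 1, which forces r1c3 = 4.
The 3 cells of cage a must have sum 8, which forces r2c2 = 3.
Cage c has sum 9, leaving r2c4 = 2.
4 is placed in column 3; hence r3c3 = 3.
Row 3 already has 3, so r3c4 = 4.
3 is placed in column 2; hence r4c2 = 4.
Column 3 already has 3, which forces r4c3 = 2.
Column 4 already has 4, which forces r4c4 = 3.
Completed grid: 3 2 4 1 / 4 3 1 2 / 2 1 3 4 / 1 4 2 3.

2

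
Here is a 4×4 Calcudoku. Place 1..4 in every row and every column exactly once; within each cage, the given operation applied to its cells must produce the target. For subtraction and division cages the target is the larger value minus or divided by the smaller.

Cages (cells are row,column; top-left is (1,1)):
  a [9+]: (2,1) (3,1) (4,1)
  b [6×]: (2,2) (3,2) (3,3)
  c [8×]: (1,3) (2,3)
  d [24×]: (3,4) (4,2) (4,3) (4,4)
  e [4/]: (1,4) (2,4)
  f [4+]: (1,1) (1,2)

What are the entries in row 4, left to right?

Row 1 needs a 2, and only (1,3) is open for it.
Column 3 now contains 2; hence (2,3) = 4.
Row 2 now contains 4, so (2,4) = 1.
Column 4 already has 1, which forces (1,4) = 4.
The 4 cells of cage d must have product 24; hence (4,2) = 4.
Cage d needs product 24, leaving (4,3) = 1.
The 3 cells of cage b must have product 6, which forces (2,2) = 2.
Cage a needs sum 9, which forces (3,1) = 4.
Cage b has product 6; hence (3,2) = 1.
Column 3 already has 1, which forces (3,3) = 3.
Row 3 already has 3, so (3,4) = 2.
Column 4 now contains 2, so (4,4) = 3.
Cage f's pair has sum 4; hence (1,1) = 1.
Column 2 already has 1, which forces (1,2) = 3.
Row 2 already has 2, leaving (2,1) = 3.
Row 4 already has 3, which forces (4,1) = 2.
Filled in: 1 3 2 4 / 3 2 4 1 / 4 1 3 2 / 2 4 1 3.

2 4 1 3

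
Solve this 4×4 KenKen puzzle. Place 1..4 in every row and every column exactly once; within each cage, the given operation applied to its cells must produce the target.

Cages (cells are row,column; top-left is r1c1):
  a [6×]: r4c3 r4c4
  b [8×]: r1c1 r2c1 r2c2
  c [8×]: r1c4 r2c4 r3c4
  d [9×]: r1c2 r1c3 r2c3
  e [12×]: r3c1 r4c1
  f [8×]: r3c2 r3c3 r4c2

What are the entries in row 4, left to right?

4 1 2 3

Cage d needs product 9, which forces r1c2 = 3.
The 3 cells of cage d must have product 9, which forces r1c3 = 1.
The 3 cells of cage d must have product 9; hence r2c3 = 3.
3 is placed in column 3, so r4c3 = 2.
Row 4 already has 2; hence r4c4 = 3.
Cage e's pair has product 12, so r3c1 = 3.
Cage f needs product 8, which forces r3c2 = 2.
Column 3 already has 2, so r3c3 = 4.
Row 3 already has 4; hence r3c4 = 1.
Row 4 now contains 3; hence r4c1 = 4.
Cage f needs product 8, so r4c2 = 1.
Column 1 already has 4, so r1c1 = 2.
Row 1 now contains 2, so r1c4 = 4.
The 3 cells of cage b must have product 8; hence r2c1 = 1.
1 is placed in column 2, which forces r2c2 = 4.
Column 4 already has 4, so r2c4 = 2.
The full grid is 2 3 1 4 / 1 4 3 2 / 3 2 4 1 / 4 1 2 3.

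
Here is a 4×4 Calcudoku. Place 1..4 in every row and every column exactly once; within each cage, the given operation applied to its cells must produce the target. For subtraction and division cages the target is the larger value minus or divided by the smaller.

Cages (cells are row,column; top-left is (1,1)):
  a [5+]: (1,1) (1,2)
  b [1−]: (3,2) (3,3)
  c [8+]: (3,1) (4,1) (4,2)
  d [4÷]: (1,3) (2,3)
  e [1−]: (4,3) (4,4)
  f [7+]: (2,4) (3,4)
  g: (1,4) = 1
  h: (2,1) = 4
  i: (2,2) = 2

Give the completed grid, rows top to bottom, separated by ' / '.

G is a freebie, so (1,4) = 1.
Cage h is given, leaving (2,1) = 4.
I is a freebie, so (2,2) = 2.
Row 2 already has 4, so (2,3) = 1.
Row 2 already has 4, leaving (2,4) = 3.
3 is placed in column 4, so (3,4) = 4.
4 is placed in column 4, which forces (4,4) = 2.
Cage a needs two cells with sum 5, so (1,1) = 2.
Cage a needs two cells with sum 5; hence (1,2) = 3.
Row 1 now contains 1, which forces (1,3) = 4.
Column 2 already has 3, so (3,2) = 1.
Cage b's pair has difference 1, leaving (3,3) = 2.
Cage c has sum 8, which forces (4,2) = 4.
Cage e needs two cells with difference 1, so (4,3) = 3.
Row 3 already has 1; hence (3,1) = 3.
Row 4 already has 3, leaving (4,1) = 1.

2 3 4 1 / 4 2 1 3 / 3 1 2 4 / 1 4 3 2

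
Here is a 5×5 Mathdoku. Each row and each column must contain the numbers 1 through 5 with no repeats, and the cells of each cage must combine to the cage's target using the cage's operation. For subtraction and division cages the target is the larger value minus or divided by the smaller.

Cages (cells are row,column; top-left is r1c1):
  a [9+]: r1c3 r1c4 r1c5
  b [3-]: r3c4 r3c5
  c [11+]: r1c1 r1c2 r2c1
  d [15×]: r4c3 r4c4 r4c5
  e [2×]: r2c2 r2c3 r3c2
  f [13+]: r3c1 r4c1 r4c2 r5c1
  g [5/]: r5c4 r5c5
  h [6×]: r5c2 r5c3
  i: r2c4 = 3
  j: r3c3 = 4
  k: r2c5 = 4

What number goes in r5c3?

2

Cage e needs product 2; hence r2c2 = 2.
Cage e needs product 2; hence r2c3 = 1.
Cage i is given; hence r2c4 = 3.
Cage k is a single given cell; hence r2c5 = 4.
Cage e has product 2, so r3c2 = 1.
Cage j is given, leaving r3c3 = 4.
2 is placed in column 2, which forces r5c2 = 3.
3 is placed in row 5, so r5c3 = 2.
Row 2 already has 4, leaving r2c1 = 5.
The only place for 3 in row 3 is r3c1.
The only place for 2 in row 4 is r4c1.
Column 1 now contains 2, so r1c1 = 1.
Cage c needs sum 11, so r1c2 = 5.
Row 1 now contains 5, leaving r1c3 = 3.
Row 1 now contains 5, which forces r1c4 = 4.
3 is placed in row 1, so r1c5 = 2.
2 is placed in column 5, so r3c5 = 5.
The 4 cells of cage f must have sum 13, which forces r4c2 = 4.
Column 3 already has 3, which forces r4c3 = 5.
Row 4 already has 5, which forces r4c4 = 1.
1 is placed in row 4, so r4c5 = 3.
The 4 cells of cage f must have sum 13, which forces r5c1 = 4.
Column 4 now contains 1, so r5c4 = 5.
Column 5 already has 5, so r5c5 = 1.
Row 3 already has 5, leaving r3c4 = 2.
Completed grid: 1 5 3 4 2 / 5 2 1 3 4 / 3 1 4 2 5 / 2 4 5 1 3 / 4 3 2 5 1.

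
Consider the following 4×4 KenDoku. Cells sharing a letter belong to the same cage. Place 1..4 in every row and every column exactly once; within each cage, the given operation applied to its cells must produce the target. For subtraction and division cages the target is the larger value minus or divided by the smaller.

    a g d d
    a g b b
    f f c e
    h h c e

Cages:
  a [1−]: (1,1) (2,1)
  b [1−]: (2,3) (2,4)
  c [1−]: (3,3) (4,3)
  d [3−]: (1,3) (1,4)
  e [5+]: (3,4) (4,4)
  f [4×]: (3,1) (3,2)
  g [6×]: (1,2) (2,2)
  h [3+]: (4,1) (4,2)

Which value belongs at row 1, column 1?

3

Column 2 needs a 4, and only (3,2) is open for it.
Row 3 already has 4, leaving (3,1) = 1.
Column 1 already has 1, which forces (4,1) = 2.
Row 4 now contains 2, which forces (4,2) = 1.
The two cells of cage e must have sum 5, leaving (3,4) = 2.
Cage e's pair has sum 5, so (4,4) = 3.
Row 3 now contains 2; hence (3,3) = 3.
3 is placed in row 4; hence (4,3) = 4.
Column 3 already has 4; hence (1,3) = 1.
Cage d needs two cells with difference 3, so (1,4) = 4.
Column 3 already has 3; hence (2,3) = 2.
The two cells of cage b must have difference 1, which forces (2,4) = 1.
Row 1 now contains 4; hence (1,1) = 3.
Cage g's pair has product 6, so (1,2) = 2.
The two cells of cage a must have difference 1, so (2,1) = 4.
Row 2 already has 2, leaving (2,2) = 3.
Completed grid: 3 2 1 4 / 4 3 2 1 / 1 4 3 2 / 2 1 4 3.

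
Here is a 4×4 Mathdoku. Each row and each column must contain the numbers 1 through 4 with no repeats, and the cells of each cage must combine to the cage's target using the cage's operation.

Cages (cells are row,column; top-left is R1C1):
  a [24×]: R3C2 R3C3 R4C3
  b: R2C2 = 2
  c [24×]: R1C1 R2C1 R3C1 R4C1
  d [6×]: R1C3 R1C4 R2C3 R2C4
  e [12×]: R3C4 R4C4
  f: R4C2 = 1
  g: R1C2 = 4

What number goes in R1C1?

3

Cage g is a single given cell, leaving R1C2 = 4.
Cage b is a single given cell, so R2C2 = 2.
2 is placed in column 2; hence R3C2 = 3.
3 is placed in row 3, which forces R3C4 = 4.
Cage f is given, so R4C2 = 1.
Column 4 already has 4; hence R4C4 = 3.
The 4 cells of cage d must have product 6, which forces R1C3 = 1.
Cage d has product 6, leaving R1C4 = 2.
The 4 cells of cage d must have product 6; hence R2C3 = 3.
Column 4 now contains 3; hence R2C4 = 1.
Row 3 now contains 4, so R3C3 = 2.
The 3 cells of cage a must have product 24; hence R4C3 = 4.
Row 1 now contains 2, which forces R1C1 = 3.
Row 2 already has 1, which forces R2C1 = 4.
Row 3 already has 2, so R3C1 = 1.
Row 4 now contains 4, leaving R4C1 = 2.
Completed grid: 3 4 1 2 / 4 2 3 1 / 1 3 2 4 / 2 1 4 3.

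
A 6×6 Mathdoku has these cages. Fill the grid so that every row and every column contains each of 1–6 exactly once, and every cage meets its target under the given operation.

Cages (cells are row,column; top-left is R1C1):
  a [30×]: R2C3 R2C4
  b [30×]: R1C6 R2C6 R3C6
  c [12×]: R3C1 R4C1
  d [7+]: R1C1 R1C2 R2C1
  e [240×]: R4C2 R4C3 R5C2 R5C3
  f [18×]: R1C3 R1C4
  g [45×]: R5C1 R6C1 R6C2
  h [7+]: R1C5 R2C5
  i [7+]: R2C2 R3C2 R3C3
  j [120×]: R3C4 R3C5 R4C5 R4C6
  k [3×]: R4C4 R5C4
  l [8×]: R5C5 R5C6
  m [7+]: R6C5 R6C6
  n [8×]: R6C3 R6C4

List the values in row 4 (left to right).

6 4 2 3 5 1

Cage g needs product 45, so R5C1 = 3.
Row 5 now contains 3, so R5C4 = 1.
The 3 cells of cage g must have product 45; hence R6C1 = 5.
The 3 cells of cage g must have product 45; hence R6C2 = 3.
Column 4 already has 1; hence R4C4 = 3.
The two cells of cage f must have product 18, leaving R1C3 = 3.
Column 4 already has 3, which forces R1C4 = 6.
6 is placed in column 4, so R2C4 = 5.
Row 2 already has 5, which forces R2C3 = 6.
The only place for 6 in row 5 is R5C2.
Row 5 needs a 5, and only R5C3 is open for it.
The only place for 5 in column 2 is R3C2.
The 3 cells of cage b must have product 30, so R1C6 = 5.
The 3 cells of cage i must have sum 7, which forces R2C2 = 1.
Cage i has sum 7, leaving R3C3 = 1.
Cage d needs sum 7; hence R1C1 = 1.
Row 1 now contains 5, so R1C5 = 4.
The two cells of cage h must have sum 7, so R2C5 = 3.
3 is placed in row 2, which forces R2C6 = 2.
3 is placed in column 5, so R3C5 = 6.
2 is placed in column 6; hence R3C6 = 3.
Cage j needs product 120, which forces R4C5 = 5.
4 is placed in column 5; hence R5C5 = 2.
2 is placed in column 6, which forces R5C6 = 4.
Column 5 already has 6, which forces R6C5 = 1.
1 is placed in row 6, so R6C6 = 6.
4 is placed in row 1, leaving R1C2 = 2.
Row 2 now contains 2, leaving R2C1 = 4.
Row 3 now contains 6, which forces R3C1 = 2.
Cage j has product 120, leaving R3C4 = 4.
Cage c needs two cells with product 12, leaving R4C1 = 6.
Column 2 already has 2, leaving R4C2 = 4.
4 is placed in row 4; hence R4C3 = 2.
Column 6 now contains 4; hence R4C6 = 1.
Column 3 now contains 2, so R6C3 = 4.
Column 4 now contains 4; hence R6C4 = 2.
Completed grid: 1 2 3 6 4 5 / 4 1 6 5 3 2 / 2 5 1 4 6 3 / 6 4 2 3 5 1 / 3 6 5 1 2 4 / 5 3 4 2 1 6.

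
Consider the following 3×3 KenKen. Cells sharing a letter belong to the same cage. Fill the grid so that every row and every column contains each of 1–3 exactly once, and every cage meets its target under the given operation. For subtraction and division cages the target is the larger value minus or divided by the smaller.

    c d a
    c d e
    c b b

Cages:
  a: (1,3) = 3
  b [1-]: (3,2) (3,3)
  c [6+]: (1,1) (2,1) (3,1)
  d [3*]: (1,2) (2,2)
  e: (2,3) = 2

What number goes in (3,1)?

3

A is a freebie, leaving (1,3) = 3.
Cage e is a single given cell, which forces (2,3) = 2.
Column 3 already has 2, which forces (3,3) = 1.
Row 1 now contains 3, which forces (1,2) = 1.
Cage d needs two cells with product 3, so (2,2) = 3.
The two cells of cage b must have difference 1; hence (3,2) = 2.
1 is placed in row 1, so (1,1) = 2.
3 is placed in row 2, which forces (2,1) = 1.
Row 3 already has 2, leaving (3,1) = 3.
Filled in: 2 1 3 / 1 3 2 / 3 2 1.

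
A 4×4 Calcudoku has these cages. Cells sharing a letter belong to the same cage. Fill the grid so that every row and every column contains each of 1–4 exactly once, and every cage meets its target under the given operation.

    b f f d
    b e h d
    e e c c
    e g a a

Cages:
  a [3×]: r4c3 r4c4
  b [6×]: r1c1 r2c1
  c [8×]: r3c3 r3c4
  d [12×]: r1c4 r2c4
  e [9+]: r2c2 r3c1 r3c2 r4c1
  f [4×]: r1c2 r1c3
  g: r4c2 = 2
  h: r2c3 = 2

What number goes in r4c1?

4

H is a freebie, leaving r2c3 = 2.
Column 3 now contains 2, which forces r3c3 = 4.
Row 3 already has 4; hence r3c4 = 2.
Cage g is given, which forces r4c2 = 2.
Cage b's pair has product 6, leaving r1c1 = 2.
Cage f needs two cells with product 4, which forces r1c2 = 4.
Column 3 already has 4, which forces r1c3 = 1.
Row 1 already has 4, so r1c4 = 3.
2 is placed in row 2; hence r2c1 = 3.
4 is placed in column 2, leaving r2c2 = 1.
Column 4 already has 3; hence r2c4 = 4.
Column 1 now contains 3, which forces r3c1 = 1.
1 is placed in column 2, so r3c2 = 3.
Column 1 already has 1, so r4c1 = 4.
1 is placed in column 3, leaving r4c3 = 3.
Column 4 already has 3, so r4c4 = 1.
Completed grid: 2 4 1 3 / 3 1 2 4 / 1 3 4 2 / 4 2 3 1.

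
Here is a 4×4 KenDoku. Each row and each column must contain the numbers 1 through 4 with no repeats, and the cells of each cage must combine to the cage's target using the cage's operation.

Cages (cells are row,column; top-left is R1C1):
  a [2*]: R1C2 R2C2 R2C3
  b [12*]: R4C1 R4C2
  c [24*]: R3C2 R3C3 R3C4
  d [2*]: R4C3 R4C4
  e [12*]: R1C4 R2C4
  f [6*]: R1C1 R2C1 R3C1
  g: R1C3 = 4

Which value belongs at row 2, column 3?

1

The 3 cells of cage a must have product 2, which forces R1C2 = 1.
G is a freebie, so R1C3 = 4.
4 is placed in row 1, which forces R1C4 = 3.
The 3 cells of cage a must have product 2; hence R2C2 = 2.
Cage a needs product 2; hence R2C3 = 1.
Column 4 already has 3, so R2C4 = 4.
Column 4 already has 4, which forces R3C4 = 2.
Column 3 now contains 1, leaving R4C3 = 2.
2 is placed in column 4, leaving R4C4 = 1.
3 is placed in row 1, leaving R1C1 = 2.
Row 2 now contains 1, leaving R2C1 = 3.
Cage f needs product 6, which forces R3C1 = 1.
Cage c needs product 24, so R3C2 = 4.
Row 3 already has 2, leaving R3C3 = 3.
3 is placed in column 1, leaving R4C1 = 4.
Column 2 now contains 4, leaving R4C2 = 3.
The full grid is 2 1 4 3 / 3 2 1 4 / 1 4 3 2 / 4 3 2 1.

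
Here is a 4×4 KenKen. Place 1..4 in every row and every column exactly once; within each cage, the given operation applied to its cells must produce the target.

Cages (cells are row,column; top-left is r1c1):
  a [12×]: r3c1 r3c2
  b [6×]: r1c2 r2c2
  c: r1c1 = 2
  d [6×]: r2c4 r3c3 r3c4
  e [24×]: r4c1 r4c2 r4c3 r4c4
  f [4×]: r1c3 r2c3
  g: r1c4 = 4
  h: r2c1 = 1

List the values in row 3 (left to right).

3 4 2 1

Cage c is given, which forces r1c1 = 2.
2 is placed in row 1; hence r1c2 = 3.
Cage g is given, so r1c4 = 4.
Cage h is given, which forces r2c1 = 1.
Column 2 now contains 3, so r2c2 = 2.
Row 2 now contains 1; hence r2c3 = 4.
2 is placed in row 2, leaving r2c4 = 3.
Column 2 now contains 3, so r3c2 = 4.
Column 2 now contains 4, so r4c2 = 1.
1 is placed in row 4, leaving r4c4 = 2.
Row 1 already has 4, which forces r1c3 = 1.
4 is placed in row 3, which forces r3c1 = 3.
The 3 cells of cage d must have product 6; hence r3c3 = 2.
Column 4 now contains 2, leaving r3c4 = 1.
Cage e has product 24; hence r4c1 = 4.
2 is placed in row 4, leaving r4c3 = 3.
The full grid is 2 3 1 4 / 1 2 4 3 / 3 4 2 1 / 4 1 3 2.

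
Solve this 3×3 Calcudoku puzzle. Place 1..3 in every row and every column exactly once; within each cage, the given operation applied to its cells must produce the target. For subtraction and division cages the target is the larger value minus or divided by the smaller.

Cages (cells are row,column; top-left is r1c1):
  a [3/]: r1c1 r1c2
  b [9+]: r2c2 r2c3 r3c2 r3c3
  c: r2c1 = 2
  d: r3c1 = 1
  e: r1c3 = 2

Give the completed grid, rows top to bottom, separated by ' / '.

Cage e is given, so r1c3 = 2.
C is a freebie, so r2c1 = 2.
D is a freebie; hence r3c1 = 1.
1 is placed in row 3, which forces r3c3 = 3.
Column 1 already has 1; hence r1c1 = 3.
Cage a's pair has quotient 3, so r1c2 = 1.
Cage b has sum 9, so r2c2 = 3.
Column 3 now contains 3, leaving r2c3 = 1.
Row 3 now contains 3, which forces r3c2 = 2.

3 1 2 / 2 3 1 / 1 2 3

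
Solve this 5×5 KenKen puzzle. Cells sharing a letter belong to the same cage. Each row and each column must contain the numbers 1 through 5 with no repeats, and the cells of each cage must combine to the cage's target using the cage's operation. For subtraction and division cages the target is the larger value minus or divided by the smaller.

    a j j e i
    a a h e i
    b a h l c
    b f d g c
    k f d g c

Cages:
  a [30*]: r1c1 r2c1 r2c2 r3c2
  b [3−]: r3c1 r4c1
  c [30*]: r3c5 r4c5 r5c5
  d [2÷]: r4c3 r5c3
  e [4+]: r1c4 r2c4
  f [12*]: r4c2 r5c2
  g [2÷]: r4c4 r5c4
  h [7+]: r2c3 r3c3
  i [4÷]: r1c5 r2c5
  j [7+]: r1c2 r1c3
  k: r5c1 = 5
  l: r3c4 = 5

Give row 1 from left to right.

3 2 5 1 4

Cage l is a single given cell; hence r3c4 = 5.
Cage k is a single given cell, so r5c1 = 5.
Cage a needs product 30, so r2c2 = 5.
Cage c has product 30, leaving r4c5 = 5.
The only place for 5 in row 1 is r1c3.
The two cells of cage j must have sum 7; hence r1c2 = 2.
Cage a needs product 30, which forces r2c1 = 2.
Row 1 needs a 4, and only r1c5 is open for it.
4 is placed in column 5, so r2c5 = 1.
The two cells of cage e must have sum 4, leaving r1c4 = 1.
1 is placed in row 2; hence r2c4 = 3.
Row 1 now contains 1, leaving r1c1 = 3.
Row 2 already has 3, leaving r2c3 = 4.
Cage a needs product 30, so r3c2 = 1.
Cage h's pair has sum 7, which forces r3c3 = 3.
Row 3 now contains 3, leaving r3c5 = 2.
Column 5 already has 2, leaving r5c5 = 3.
1 is placed in row 3, so r3c1 = 4.
Cage b's pair has difference 3, which forces r4c1 = 1.
Cage f needs two cells with product 12, so r4c2 = 3.
1 is placed in row 4; hence r4c3 = 2.
Row 4 now contains 2, so r4c4 = 4.
3 is placed in row 5, which forces r5c2 = 4.
2 is placed in column 3, which forces r5c3 = 1.
4 is placed in column 4, leaving r5c4 = 2.
Filled in: 3 2 5 1 4 / 2 5 4 3 1 / 4 1 3 5 2 / 1 3 2 4 5 / 5 4 1 2 3.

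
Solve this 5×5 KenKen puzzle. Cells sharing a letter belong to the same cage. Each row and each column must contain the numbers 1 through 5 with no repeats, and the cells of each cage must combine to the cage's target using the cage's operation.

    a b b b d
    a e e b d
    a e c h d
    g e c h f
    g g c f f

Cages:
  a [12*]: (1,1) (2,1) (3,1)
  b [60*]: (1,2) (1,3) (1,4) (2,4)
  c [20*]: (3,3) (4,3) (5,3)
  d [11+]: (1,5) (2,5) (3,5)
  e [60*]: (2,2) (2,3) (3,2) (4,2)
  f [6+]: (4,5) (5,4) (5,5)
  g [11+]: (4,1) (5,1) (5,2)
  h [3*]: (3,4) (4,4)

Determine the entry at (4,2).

(3,4) and (4,4) in column 4 are {1, 3}, so (5,4) = 2.
In row 1, 2 can only go at (1,5), so (1,5) = 2.
The only place for 5 in row 1 is (1,4).
Column 4 already has 5; hence (2,4) = 4.
Row 2 already has 4; hence (2,5) = 5.
Column 5 already has 5; hence (3,5) = 4.
Cage a has product 12, which forces (1,1) = 4.
Row 2 needs a 2, and only (2,3) is open for it.
Cage e needs product 60; hence (2,2) = 3.
Column 2 now contains 3; hence (1,2) = 1.
Cage b needs product 60; hence (1,3) = 3.
3 is placed in row 2, so (2,1) = 1.
Cage a needs product 12, leaving (3,1) = 3.
3 is placed in row 3, so (3,4) = 1.
1 is placed in column 4, so (4,4) = 3.
Row 4 now contains 3, which forces (4,5) = 1.
Column 1 already has 1, which forces (5,1) = 5.
Row 5 already has 5, leaving (5,2) = 4.
Row 5 now contains 4, so (5,3) = 1.
1 is placed in column 5; hence (5,5) = 3.
Row 3 already has 1; hence (3,3) = 5.
Column 1 now contains 5, so (4,1) = 2.
Row 4 now contains 2, which forces (4,2) = 5.
The 3 cells of cage c must have product 20, leaving (4,3) = 4.
Row 3 already has 5, which forces (3,2) = 2.
Completed grid: 4 1 3 5 2 / 1 3 2 4 5 / 3 2 5 1 4 / 2 5 4 3 1 / 5 4 1 2 3.

5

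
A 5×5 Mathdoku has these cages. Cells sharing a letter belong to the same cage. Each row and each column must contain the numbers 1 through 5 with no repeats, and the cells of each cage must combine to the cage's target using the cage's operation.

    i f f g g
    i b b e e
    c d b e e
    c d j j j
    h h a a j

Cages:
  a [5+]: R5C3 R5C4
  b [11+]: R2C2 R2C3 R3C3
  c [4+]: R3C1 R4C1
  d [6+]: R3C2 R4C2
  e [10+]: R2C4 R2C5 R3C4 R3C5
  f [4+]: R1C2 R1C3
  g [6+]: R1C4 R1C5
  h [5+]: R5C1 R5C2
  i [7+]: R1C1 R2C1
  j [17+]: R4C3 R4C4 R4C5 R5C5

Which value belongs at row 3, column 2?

4

Cage j needs sum 17; hence R5C5 = 5.
The only place for 2 in row 4 is R4C2.
The two cells of cage d must have sum 6, so R3C2 = 4.
In row 4, 1 can only go at R4C1, so R4C1 = 1.
Column 1 already has 1, so R3C1 = 3.
Cage b needs sum 11, leaving R2C2 = 5.
Cage i's pair has sum 7, leaving R1C1 = 5.
Row 2 already has 5, which forces R2C1 = 2.
2 is placed in column 1, which forces R5C1 = 4.
Cage h's pair has sum 5, leaving R5C2 = 1.
Column 2 already has 1, so R1C2 = 3.
Cage f's pair has sum 4, so R1C3 = 1.
1 is placed in column 3; hence R2C3 = 4.
Row 2 already has 4, so R2C5 = 3.
Column 5 now contains 3; hence R4C5 = 4.
The two cells of cage g must have sum 6, leaving R1C4 = 4.
Column 5 already has 4, which forces R1C5 = 2.
Row 2 already has 3, which forces R2C4 = 1.
Cage b has sum 11, which forces R3C3 = 2.
The 4 cells of cage e must have sum 10, which forces R3C4 = 5.
Cage e has sum 10; hence R3C5 = 1.
5 is placed in column 4; hence R4C4 = 3.
2 is placed in column 3, so R5C3 = 3.
Column 4 now contains 3, which forces R5C4 = 2.
Row 4 already has 3, leaving R4C3 = 5.
Filled in: 5 3 1 4 2 / 2 5 4 1 3 / 3 4 2 5 1 / 1 2 5 3 4 / 4 1 3 2 5.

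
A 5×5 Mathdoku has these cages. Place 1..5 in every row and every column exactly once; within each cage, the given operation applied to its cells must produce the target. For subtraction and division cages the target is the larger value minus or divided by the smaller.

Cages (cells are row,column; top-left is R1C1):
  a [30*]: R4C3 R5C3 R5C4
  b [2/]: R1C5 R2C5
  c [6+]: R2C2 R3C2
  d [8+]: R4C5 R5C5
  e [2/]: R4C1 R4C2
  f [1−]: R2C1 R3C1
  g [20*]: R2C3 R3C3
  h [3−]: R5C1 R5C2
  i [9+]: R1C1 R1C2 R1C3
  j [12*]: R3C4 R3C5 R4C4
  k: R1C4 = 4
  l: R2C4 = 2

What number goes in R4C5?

Cage k is given, which forces R1C4 = 4.
L is a freebie, leaving R2C4 = 2.
The two cells of cage b must have quotient 2, so R1C5 = 2.
Cage j has product 12; hence R3C5 = 4.
Cage g needs two cells with product 20, so R2C3 = 4.
Column 5 now contains 4, so R2C5 = 1.
Row 3 already has 4, so R3C3 = 5.
1 is placed in row 2, leaving R2C1 = 3.
1 is placed in row 2, which forces R2C2 = 5.
The two cells of cage f must have difference 1, leaving R3C1 = 2.
The two cells of cage c must have sum 6, which forces R3C2 = 1.
Row 3 already has 1, leaving R3C4 = 3.
Column 4 now contains 3, leaving R4C4 = 1.
Cage a needs product 30, which forces R5C4 = 5.
Row 5 now contains 5, leaving R5C5 = 3.
The 3 cells of cage i must have sum 9, leaving R1C1 = 5.
Column 2 now contains 1; hence R1C2 = 3.
Cage i has sum 9, so R1C3 = 1.
Row 4 already has 1, which forces R4C1 = 4.
The two cells of cage e must have quotient 2, which forces R4C2 = 2.
The 3 cells of cage a must have product 30, leaving R4C3 = 3.
3 is placed in column 5, which forces R4C5 = 5.
Cage h's pair has difference 3, which forces R5C1 = 1.
Cage h's pair has difference 3, which forces R5C2 = 4.
3 is placed in row 5, so R5C3 = 2.
Filled in: 5 3 1 4 2 / 3 5 4 2 1 / 2 1 5 3 4 / 4 2 3 1 5 / 1 4 2 5 3.

5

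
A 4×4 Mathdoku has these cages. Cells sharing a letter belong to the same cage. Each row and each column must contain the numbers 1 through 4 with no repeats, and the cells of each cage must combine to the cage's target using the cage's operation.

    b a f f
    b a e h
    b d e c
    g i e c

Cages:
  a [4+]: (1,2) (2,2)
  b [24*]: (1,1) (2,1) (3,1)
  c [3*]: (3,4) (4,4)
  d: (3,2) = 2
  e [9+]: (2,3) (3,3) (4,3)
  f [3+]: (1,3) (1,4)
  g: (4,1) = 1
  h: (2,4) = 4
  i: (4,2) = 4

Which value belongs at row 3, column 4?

1

H is a freebie, leaving (2,4) = 4.
D is a freebie, so (3,2) = 2.
Cage g is a single given cell, which forces (4,1) = 1.
I is a freebie; hence (4,2) = 4.
Row 4 now contains 1, leaving (4,4) = 3.
The 3 cells of cage e must have sum 9, so (2,3) = 3.
The 3 cells of cage e must have sum 9, which forces (3,3) = 4.
3 is placed in column 4, which forces (3,4) = 1.
Row 4 now contains 3, so (4,3) = 2.
The 3 cells of cage b must have product 24, leaving (1,1) = 4.
The two cells of cage a must have sum 4, so (1,2) = 3.
2 is placed in column 3, leaving (1,3) = 1.
1 is placed in column 4, so (1,4) = 2.
Row 2 already has 3, which forces (2,1) = 2.
Row 2 already has 3, which forces (2,2) = 1.
Row 3 now contains 4, so (3,1) = 3.
The full grid is 4 3 1 2 / 2 1 3 4 / 3 2 4 1 / 1 4 2 3.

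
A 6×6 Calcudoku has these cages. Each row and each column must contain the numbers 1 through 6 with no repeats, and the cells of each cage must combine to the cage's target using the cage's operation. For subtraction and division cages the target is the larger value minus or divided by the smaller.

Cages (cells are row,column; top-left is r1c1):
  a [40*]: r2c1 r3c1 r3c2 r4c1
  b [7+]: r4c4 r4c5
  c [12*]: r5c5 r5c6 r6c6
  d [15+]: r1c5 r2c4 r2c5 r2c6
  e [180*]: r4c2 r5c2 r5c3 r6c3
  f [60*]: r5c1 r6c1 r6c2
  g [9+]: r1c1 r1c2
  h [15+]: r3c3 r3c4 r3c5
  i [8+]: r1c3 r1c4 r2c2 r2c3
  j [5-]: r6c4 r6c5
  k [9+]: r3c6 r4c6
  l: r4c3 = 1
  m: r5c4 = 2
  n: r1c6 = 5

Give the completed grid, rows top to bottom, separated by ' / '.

3 6 2 1 4 5 / 5 1 4 3 6 2 / 1 2 6 4 5 3 / 4 3 1 5 2 6 / 6 4 5 2 3 1 / 2 5 3 6 1 4

Cage n is given; hence r1c6 = 5.
Cage l is given, which forces r4c3 = 1.
M is a freebie, leaving r5c4 = 2.
The 4 cells of cage i must have sum 8, which forces r1c4 = 1.
Column 4 already has 1; hence r6c4 = 6.
6 is placed in row 6, so r6c5 = 1.
The 3 cells of cage c must have product 12, which forces r5c6 = 1.
Row 3 needs a 3, and only r3c6 is open for it.
Column 6 now contains 3, which forces r4c6 = 6.
In row 2, 6 can only go at r2c5, so r2c5 = 6.
Cage h needs sum 15; hence r3c3 = 6.
Column 5 already has 6, leaving r5c5 = 3.
Cage c has product 12, leaving r6c6 = 4.
4 is placed in column 6; hence r2c6 = 2.
Cage i needs sum 8, which forces r1c3 = 2.
Row 1 now contains 2, which forces r1c5 = 4.
Row 2 now contains 2; hence r2c2 = 1.
Cage i has sum 8, which forces r2c3 = 4.
Column 5 now contains 4, so r3c5 = 5.
Column 5 now contains 4; hence r4c5 = 2.
Column 3 now contains 4; hence r5c3 = 5.
2 is placed in column 3, leaving r6c3 = 3.
Row 2 now contains 4; hence r2c1 = 5.
Cage d needs sum 15, which forces r2c4 = 3.
The 4 cells of cage a must have product 40; hence r3c1 = 1.
The 4 cells of cage a must have product 40, which forces r3c2 = 2.
Row 3 now contains 5, leaving r3c4 = 4.
The 4 cells of cage a must have product 40, which forces r4c1 = 4.
Row 4 already has 2, leaving r4c2 = 3.
Cage b's pair has sum 7, so r4c4 = 5.
Cage f needs product 60; hence r5c1 = 6.
The 4 cells of cage e must have product 180, which forces r5c2 = 4.
Column 1 now contains 5, leaving r6c1 = 2.
Column 2 now contains 2; hence r6c2 = 5.
Column 1 already has 6, leaving r1c1 = 3.
Column 2 now contains 3; hence r1c2 = 6.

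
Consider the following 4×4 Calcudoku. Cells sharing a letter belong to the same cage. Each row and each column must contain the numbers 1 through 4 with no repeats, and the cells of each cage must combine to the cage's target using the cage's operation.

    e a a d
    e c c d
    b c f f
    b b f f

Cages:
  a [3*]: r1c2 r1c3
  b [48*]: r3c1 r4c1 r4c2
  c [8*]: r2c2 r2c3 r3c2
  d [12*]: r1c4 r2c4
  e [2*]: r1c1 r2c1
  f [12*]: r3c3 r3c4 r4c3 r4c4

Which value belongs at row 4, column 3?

2

Cage b has product 48, which forces r3c1 = 4.
The 3 cells of cage b must have product 48; hence r4c1 = 3.
Cage b has product 48, which forces r4c2 = 4.
Cage c needs product 8, which forces r2c3 = 4.
Row 2 already has 4, so r2c4 = 3.
3 is placed in column 4, which forces r3c4 = 2.
2 is placed in column 4, so r4c4 = 1.
3 is placed in column 4, which forces r1c4 = 4.
The 3 cells of cage c must have product 8, so r2c2 = 2.
Row 3 already has 2; hence r3c2 = 1.
Row 3 already has 2, so r3c3 = 3.
1 is placed in row 4, so r4c3 = 2.
Cage e needs two cells with product 2, so r1c1 = 2.
Column 2 now contains 1; hence r1c2 = 3.
3 is placed in column 3; hence r1c3 = 1.
Row 2 now contains 2, leaving r2c1 = 1.
Filled in: 2 3 1 4 / 1 2 4 3 / 4 1 3 2 / 3 4 2 1.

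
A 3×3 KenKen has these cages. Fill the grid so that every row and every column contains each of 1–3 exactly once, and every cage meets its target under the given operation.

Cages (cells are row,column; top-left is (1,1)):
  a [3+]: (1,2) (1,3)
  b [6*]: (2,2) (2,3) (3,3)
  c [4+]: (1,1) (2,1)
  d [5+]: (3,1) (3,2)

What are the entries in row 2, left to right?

In row 1, 3 can only go at (1,1), so (1,1) = 3.
Column 1 now contains 3, leaving (2,1) = 1.
Column 1 now contains 3; hence (3,1) = 2.
The two cells of cage d must have sum 5, so (3,2) = 3.
Row 3 already has 3, so (3,3) = 1.
Cage a needs two cells with sum 3; hence (1,2) = 1.
1 is placed in column 3, so (1,3) = 2.
Column 2 now contains 3, leaving (2,2) = 2.
The 3 cells of cage b must have product 6, so (2,3) = 3.
Filled in: 3 1 2 / 1 2 3 / 2 3 1.

1 2 3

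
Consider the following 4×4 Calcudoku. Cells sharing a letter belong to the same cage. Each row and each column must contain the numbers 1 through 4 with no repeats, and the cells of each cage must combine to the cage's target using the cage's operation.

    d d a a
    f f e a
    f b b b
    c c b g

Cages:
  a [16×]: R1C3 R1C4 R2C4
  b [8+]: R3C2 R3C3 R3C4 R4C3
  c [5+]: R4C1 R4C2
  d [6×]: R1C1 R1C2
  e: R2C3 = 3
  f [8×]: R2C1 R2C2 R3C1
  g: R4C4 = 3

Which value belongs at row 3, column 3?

1

Cage e is given, so R2C3 = 3.
G is a freebie, so R4C4 = 3.
The only place for 1 in row 1 is R1C4.
Cage a has product 16, which forces R1C3 = 4.
The 3 cells of cage a must have product 16, so R2C4 = 4.
4 is placed in column 4; hence R3C4 = 2.
Cage f has product 8, leaving R3C1 = 4.
Cage b needs sum 8, so R3C2 = 3.
2 is placed in row 3, so R3C3 = 1.
Column 1 now contains 4; hence R4C1 = 1.
1 is placed in row 4, which forces R4C2 = 4.
Cage b needs sum 8; hence R4C3 = 2.
Cage d needs two cells with product 6, leaving R1C1 = 3.
Column 2 already has 3, so R1C2 = 2.
1 is placed in column 1; hence R2C1 = 2.
Cage f has product 8, which forces R2C2 = 1.
Completed grid: 3 2 4 1 / 2 1 3 4 / 4 3 1 2 / 1 4 2 3.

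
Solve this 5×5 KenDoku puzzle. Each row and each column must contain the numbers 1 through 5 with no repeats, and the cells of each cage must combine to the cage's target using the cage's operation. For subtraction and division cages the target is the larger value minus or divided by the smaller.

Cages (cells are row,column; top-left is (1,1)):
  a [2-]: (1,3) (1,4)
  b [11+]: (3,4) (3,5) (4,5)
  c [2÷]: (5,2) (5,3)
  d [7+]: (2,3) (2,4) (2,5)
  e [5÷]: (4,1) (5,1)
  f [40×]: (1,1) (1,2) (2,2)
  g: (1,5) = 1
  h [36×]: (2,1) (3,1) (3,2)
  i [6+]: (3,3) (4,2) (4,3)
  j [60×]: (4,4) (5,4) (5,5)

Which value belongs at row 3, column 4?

Cage g is a single given cell, leaving (1,5) = 1.
Cage h needs product 36; hence (2,1) = 3.
Cage h needs product 36, leaving (3,1) = 4.
Cage h needs product 36; hence (3,2) = 3.
Cage b has sum 11, so (4,5) = 4.
Column 5 already has 4, which forces (2,5) = 2.
2 is placed in column 5, which forces (3,5) = 5.
4 is placed in row 4; hence (4,3) = 3.
Row 4 now contains 3, so (4,4) = 5.
Cage j needs product 60, which forces (5,4) = 4.
Column 5 now contains 5, so (5,5) = 3.
The 3 cells of cage d must have sum 7, so (2,3) = 4.
4 is placed in column 4, which forces (2,4) = 1.
5 is placed in row 3; hence (3,4) = 2.
5 is placed in row 4; hence (4,1) = 1.
1 is placed in row 4, leaving (4,2) = 2.
Cage e needs two cells with quotient 5, leaving (5,1) = 5.
Column 2 now contains 2, so (5,2) = 1.
1 is placed in row 5, so (5,3) = 2.
5 is placed in column 1, which forces (1,1) = 2.
The 3 cells of cage f must have product 40; hence (1,2) = 4.
Column 3 now contains 4; hence (1,3) = 5.
2 is placed in column 4, so (1,4) = 3.
4 is placed in row 2, so (2,2) = 5.
2 is placed in row 3, so (3,3) = 1.
Filled in: 2 4 5 3 1 / 3 5 4 1 2 / 4 3 1 2 5 / 1 2 3 5 4 / 5 1 2 4 3.

2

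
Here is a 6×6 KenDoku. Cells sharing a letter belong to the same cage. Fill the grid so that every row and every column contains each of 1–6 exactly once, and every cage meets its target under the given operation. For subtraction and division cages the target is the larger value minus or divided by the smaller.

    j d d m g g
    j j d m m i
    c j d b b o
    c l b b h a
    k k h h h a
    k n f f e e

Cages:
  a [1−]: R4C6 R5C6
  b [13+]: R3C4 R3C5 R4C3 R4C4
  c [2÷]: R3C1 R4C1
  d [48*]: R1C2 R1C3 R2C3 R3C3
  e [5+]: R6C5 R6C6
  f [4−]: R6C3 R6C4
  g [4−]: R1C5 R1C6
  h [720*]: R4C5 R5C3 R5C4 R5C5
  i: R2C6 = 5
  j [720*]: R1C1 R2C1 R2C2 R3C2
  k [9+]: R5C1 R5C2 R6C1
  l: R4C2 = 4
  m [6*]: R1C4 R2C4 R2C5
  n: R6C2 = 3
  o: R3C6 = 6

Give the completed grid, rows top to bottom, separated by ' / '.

Cage i is a single given cell, leaving R2C6 = 5.
Cage o is given, leaving R3C6 = 6.
Cage l is a single given cell; hence R4C2 = 4.
The 4 cells of cage h must have product 720, so R4C5 = 6.
N is a freebie, so R6C2 = 3.
Cage j needs product 720, leaving R1C1 = 6.
Cage g needs two cells with difference 4, which forces R1C5 = 5.
Cage g's pair has difference 4, which forces R1C6 = 1.
Cage j needs product 720, which forces R2C1 = 4.
Column 2 now contains 4, leaving R2C2 = 6.
Column 2 now contains 4, which forces R3C2 = 5.
Column 5 now contains 5, which forces R5C5 = 4.
4 is placed in column 5; hence R6C5 = 1.
Column 6 now contains 1, leaving R6C6 = 4.
1 is placed in row 1, which forces R1C2 = 2.
Row 1 already has 2, which forces R1C4 = 3.
Cage m needs product 6, so R2C4 = 1.
Column 2 already has 2, leaving R5C2 = 1.
Row 1 now contains 3, so R1C3 = 4.
Cage m needs product 6, so R2C5 = 2.
2 is placed in column 5, so R3C5 = 3.
The 3 cells of cage k must have sum 9, leaving R5C1 = 3.
Row 5 now contains 3; hence R5C6 = 2.
Cage k needs sum 9; hence R6C1 = 5.
2 is placed in row 2, leaving R2C3 = 3.
Row 3 already has 3, which forces R3C3 = 2.
Row 3 now contains 2, leaving R3C4 = 4.
Column 3 already has 3, so R4C3 = 1.
The 4 cells of cage b must have sum 13; hence R4C4 = 5.
Column 6 now contains 2, so R4C6 = 3.
Column 4 now contains 5, which forces R5C4 = 6.
Column 3 now contains 2; hence R6C3 = 6.
Column 4 now contains 6, so R6C4 = 2.
Row 3 now contains 2, leaving R3C1 = 1.
1 is placed in row 4, which forces R4C1 = 2.
Row 5 now contains 6, leaving R5C3 = 5.

6 2 4 3 5 1 / 4 6 3 1 2 5 / 1 5 2 4 3 6 / 2 4 1 5 6 3 / 3 1 5 6 4 2 / 5 3 6 2 1 4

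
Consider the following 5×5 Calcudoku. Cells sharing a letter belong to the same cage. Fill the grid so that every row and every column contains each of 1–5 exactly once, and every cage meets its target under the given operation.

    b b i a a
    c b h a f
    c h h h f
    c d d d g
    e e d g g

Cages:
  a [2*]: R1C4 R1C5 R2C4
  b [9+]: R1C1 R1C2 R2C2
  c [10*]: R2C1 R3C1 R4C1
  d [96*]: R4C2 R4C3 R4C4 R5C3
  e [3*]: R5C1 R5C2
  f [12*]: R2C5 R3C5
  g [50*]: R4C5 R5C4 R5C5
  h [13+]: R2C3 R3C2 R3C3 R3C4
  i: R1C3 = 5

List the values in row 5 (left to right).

I is a freebie, which forces R1C3 = 5.
The 3 cells of cage a must have product 2, leaving R1C4 = 2.
The 3 cells of cage a must have product 2, leaving R1C5 = 1.
Cage a needs product 2, leaving R2C4 = 1.
Cage g has product 50, which forces R4C5 = 5.
Cage d has product 96; hence R5C3 = 4.
Cage g needs product 50, leaving R5C4 = 5.
The 3 cells of cage g must have product 50, so R5C5 = 2.
Cage b needs sum 9; hence R2C2 = 2.
The 4 cells of cage h must have sum 13, which forces R2C3 = 3.
Row 2 now contains 3, which forces R2C5 = 4.
Cage h has sum 13, leaving R3C2 = 5.
4 is placed in column 5, leaving R3C5 = 3.
3 is placed in column 3, which forces R4C3 = 2.
Row 2 already has 2; hence R2C1 = 5.
The 3 cells of cage c must have product 10, so R3C1 = 2.
Column 3 now contains 2, leaving R3C3 = 1.
Row 3 now contains 3, which forces R3C4 = 4.
Row 4 now contains 2, so R4C1 = 1.
4 is placed in column 4, so R4C4 = 3.
Column 1 already has 1, so R5C1 = 3.
Row 5 now contains 3, which forces R5C2 = 1.
Column 1 now contains 3; hence R1C1 = 4.
Cage b needs sum 9, which forces R1C2 = 3.
3 is placed in row 4, leaving R4C2 = 4.
Filled in: 4 3 5 2 1 / 5 2 3 1 4 / 2 5 1 4 3 / 1 4 2 3 5 / 3 1 4 5 2.

3 1 4 5 2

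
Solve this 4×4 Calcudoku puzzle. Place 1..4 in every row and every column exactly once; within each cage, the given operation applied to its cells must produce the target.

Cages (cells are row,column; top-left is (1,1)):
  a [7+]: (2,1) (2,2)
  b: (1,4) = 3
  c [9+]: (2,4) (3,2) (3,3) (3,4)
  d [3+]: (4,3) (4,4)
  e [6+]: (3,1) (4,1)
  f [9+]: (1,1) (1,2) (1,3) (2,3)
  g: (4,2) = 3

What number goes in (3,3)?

3

Cage b is given, which forces (1,4) = 3.
Cage g is given, so (4,2) = 3.
Cage a needs two cells with sum 7, so (2,1) = 3.
Column 2 now contains 3, leaving (2,2) = 4.
The 4 cells of cage f must have sum 9, which forces (2,3) = 2.
2 is placed in row 2, leaving (2,4) = 1.
Column 4 now contains 1, so (3,4) = 4.
Column 3 already has 2, leaving (4,3) = 1.
Column 4 now contains 1; hence (4,4) = 2.
Column 3 now contains 1, leaving (1,3) = 4.
Row 3 already has 4; hence (3,1) = 2.
The 4 cells of cage c must have sum 9, leaving (3,2) = 1.
Column 3 now contains 1, so (3,3) = 3.
2 is placed in row 4, so (4,1) = 4.
2 is placed in column 1, leaving (1,1) = 1.
Column 2 already has 1, which forces (1,2) = 2.
The full grid is 1 2 4 3 / 3 4 2 1 / 2 1 3 4 / 4 3 1 2.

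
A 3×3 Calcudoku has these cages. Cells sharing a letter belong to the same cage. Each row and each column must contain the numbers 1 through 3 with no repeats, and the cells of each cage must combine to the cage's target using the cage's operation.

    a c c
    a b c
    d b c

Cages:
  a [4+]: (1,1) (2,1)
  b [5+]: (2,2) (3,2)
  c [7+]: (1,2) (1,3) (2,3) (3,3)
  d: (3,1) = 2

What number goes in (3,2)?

3

Cage c has sum 7; hence (1,2) = 1.
D is a freebie, leaving (3,1) = 2.
2 is placed in row 3; hence (3,2) = 3.
Row 3 now contains 3, which forces (3,3) = 1.
Row 1 already has 1; hence (1,1) = 3.
3 is placed in row 1; hence (1,3) = 2.
Cage a needs two cells with sum 4, so (2,1) = 1.
3 is placed in column 2, so (2,2) = 2.
Column 3 already has 2, so (2,3) = 3.
Filled in: 3 1 2 / 1 2 3 / 2 3 1.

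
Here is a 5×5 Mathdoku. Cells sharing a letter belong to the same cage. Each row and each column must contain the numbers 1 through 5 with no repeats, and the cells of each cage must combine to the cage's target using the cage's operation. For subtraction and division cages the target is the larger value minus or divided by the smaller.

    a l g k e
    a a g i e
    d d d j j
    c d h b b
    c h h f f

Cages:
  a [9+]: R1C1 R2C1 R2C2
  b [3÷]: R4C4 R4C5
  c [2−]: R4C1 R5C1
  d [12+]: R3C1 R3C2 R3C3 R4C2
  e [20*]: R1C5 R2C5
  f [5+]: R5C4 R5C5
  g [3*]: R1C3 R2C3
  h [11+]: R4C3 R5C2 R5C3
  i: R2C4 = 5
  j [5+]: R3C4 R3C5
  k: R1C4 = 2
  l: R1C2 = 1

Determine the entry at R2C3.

1

Cage l is given, so R1C2 = 1.
1 is placed in row 1, so R1C3 = 3.
Cage k is a single given cell; hence R1C4 = 2.
Column 3 already has 3; hence R2C3 = 1.
Cage i is given, so R2C4 = 5.
Row 2 now contains 5, so R2C5 = 4.
Cage a has sum 9; hence R1C1 = 4.
Column 5 already has 4, which forces R1C5 = 5.
In column 4, 1 can only go at R4C4, so R4C4 = 1.
1 is placed in row 4; hence R4C5 = 3.
Row 4 already has 3, leaving R4C1 = 5.
The two cells of cage c must have difference 2, leaving R5C1 = 3.
3 is placed in row 5, leaving R5C4 = 4.
Column 1 already has 3, leaving R2C1 = 2.
Cage a needs sum 9, so R2C2 = 3.
Column 1 now contains 2; hence R3C1 = 1.
Column 4 now contains 4, so R3C4 = 3.
The two cells of cage j must have sum 5, leaving R3C5 = 2.
Cage h needs sum 11, which forces R4C3 = 4.
The two cells of cage f must have sum 5, leaving R5C5 = 1.
Cage d has sum 12, which forces R3C2 = 4.
4 is placed in column 3, leaving R3C3 = 5.
4 is placed in row 4; hence R4C2 = 2.
Column 2 already has 2, leaving R5C2 = 5.
Column 3 already has 5, leaving R5C3 = 2.
The full grid is 4 1 3 2 5 / 2 3 1 5 4 / 1 4 5 3 2 / 5 2 4 1 3 / 3 5 2 4 1.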